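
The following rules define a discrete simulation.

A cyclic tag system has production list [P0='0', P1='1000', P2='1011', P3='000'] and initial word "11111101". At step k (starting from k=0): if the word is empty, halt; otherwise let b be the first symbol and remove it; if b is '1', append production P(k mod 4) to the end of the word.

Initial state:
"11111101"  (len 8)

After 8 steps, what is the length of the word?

t=0: "11111101"  (len 8)
t=1: "11111010"  (len 8)
t=2: "11110101000"  (len 11)
t=3: "11101010001011"  (len 14)
t=4: "1101010001011000"  (len 16)
t=5: "1010100010110000"  (len 16)
t=6: "0101000101100001000"  (len 19)
t=7: "101000101100001000"  (len 18)
t=8: "01000101100001000000"  (len 20)

20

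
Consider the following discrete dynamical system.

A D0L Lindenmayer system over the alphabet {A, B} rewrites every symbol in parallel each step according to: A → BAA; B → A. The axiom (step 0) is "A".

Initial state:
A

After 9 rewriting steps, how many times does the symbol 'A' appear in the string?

2378

k=0  A
k=1  BAA
k=2  ABAABAA
k=3  BAAABAABAAABAABAA
k=4  ABAABAABAAABAABAAABAABAABAAABAABAAABAABAA
k=5  BAAABAABAAABAABAAABAABAABAAABAABAAABAABAABAAABAABAAABAABAAABAABAABAAABAABAAABAABAABAAABAABAAABAABAA
k=6  ABAABAABAAABAABAAABAABAABAAABAABAAABAABAABAAABAABAAABAABAA…BAAABAABAAABAABAAABAABAABAAABAABAAABAABAABAAABAABAAABAABAA  (len 239)
k=7  BAAABAABAAABAABAAABAABAABAAABAABAAABAABAABAAABAABAAABAABAA…BAAABAABAAABAABAAABAABAABAAABAABAAABAABAABAAABAABAAABAABAA  (len 577)
k=8  ABAABAABAAABAABAAABAABAABAAABAABAAABAABAABAAABAABAAABAABAA…BAAABAABAAABAABAAABAABAABAAABAABAAABAABAABAAABAABAAABAABAA  (len 1393)
k=9  BAAABAABAAABAABAAABAABAABAAABAABAAABAABAABAAABAABAAABAABAA…BAAABAABAAABAABAAABAABAABAAABAABAAABAABAABAAABAABAAABAABAA  (len 3363)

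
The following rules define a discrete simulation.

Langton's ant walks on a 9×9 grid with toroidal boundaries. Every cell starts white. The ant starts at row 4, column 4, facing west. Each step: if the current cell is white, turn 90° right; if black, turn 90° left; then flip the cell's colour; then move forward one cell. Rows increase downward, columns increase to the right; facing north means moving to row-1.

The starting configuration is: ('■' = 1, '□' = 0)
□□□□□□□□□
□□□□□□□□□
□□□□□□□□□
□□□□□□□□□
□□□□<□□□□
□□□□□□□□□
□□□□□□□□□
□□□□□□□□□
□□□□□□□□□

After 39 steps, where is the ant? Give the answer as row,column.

4,7

k=0  □□□□□□□□□
□□□□□□□□□
□□□□□□□□□
□□□□□□□□□
□□□□<□□□□
□□□□□□□□□
□□□□□□□□□
□□□□□□□□□
□□□□□□□□□
k=1  □□□□□□□□□
□□□□□□□□□
□□□□□□□□□
□□□□^□□□□
□□□□■□□□□
□□□□□□□□□
□□□□□□□□□
□□□□□□□□□
□□□□□□□□□
k=2  □□□□□□□□□
□□□□□□□□□
□□□□□□□□□
□□□□■>□□□
□□□□■□□□□
□□□□□□□□□
□□□□□□□□□
□□□□□□□□□
□□□□□□□□□
k=3  □□□□□□□□□
□□□□□□□□□
□□□□□□□□□
□□□□■■□□□
□□□□■v□□□
□□□□□□□□□
□□□□□□□□□
□□□□□□□□□
□□□□□□□□□
k=4  □□□□□□□□□
□□□□□□□□□
□□□□□□□□□
□□□□■■□□□
□□□□<■□□□
□□□□□□□□□
□□□□□□□□□
□□□□□□□□□
□□□□□□□□□
k=5  □□□□□□□□□
□□□□□□□□□
□□□□□□□□□
□□□□■■□□□
□□□□□■□□□
□□□□v□□□□
□□□□□□□□□
□□□□□□□□□
□□□□□□□□□
k=6  □□□□□□□□□
□□□□□□□□□
□□□□□□□□□
□□□□■■□□□
□□□□□■□□□
□□□<■□□□□
□□□□□□□□□
□□□□□□□□□
□□□□□□□□□
k=7  □□□□□□□□□
□□□□□□□□□
□□□□□□□□□
□□□□■■□□□
□□□^□■□□□
□□□■■□□□□
□□□□□□□□□
□□□□□□□□□
□□□□□□□□□
k=8  □□□□□□□□□
□□□□□□□□□
□□□□□□□□□
□□□□■■□□□
□□□■>■□□□
□□□■■□□□□
□□□□□□□□□
□□□□□□□□□
□□□□□□□□□
k=9  □□□□□□□□□
□□□□□□□□□
□□□□□□□□□
□□□□■■□□□
□□□■■■□□□
□□□■v□□□□
□□□□□□□□□
□□□□□□□□□
□□□□□□□□□
k=10  □□□□□□□□□
□□□□□□□□□
□□□□□□□□□
□□□□■■□□□
□□□■■■□□□
□□□■□>□□□
□□□□□□□□□
□□□□□□□□□
□□□□□□□□□
k=11  □□□□□□□□□
□□□□□□□□□
□□□□□□□□□
□□□□■■□□□
□□□■■■□□□
□□□■□■□□□
□□□□□v□□□
□□□□□□□□□
□□□□□□□□□
k=12  □□□□□□□□□
□□□□□□□□□
□□□□□□□□□
□□□□■■□□□
□□□■■■□□□
□□□■□■□□□
□□□□<■□□□
□□□□□□□□□
□□□□□□□□□
k=13  □□□□□□□□□
□□□□□□□□□
□□□□□□□□□
□□□□■■□□□
□□□■■■□□□
□□□■^■□□□
□□□□■■□□□
□□□□□□□□□
□□□□□□□□□
k=14  □□□□□□□□□
□□□□□□□□□
□□□□□□□□□
□□□□■■□□□
□□□■■■□□□
□□□■■>□□□
□□□□■■□□□
□□□□□□□□□
□□□□□□□□□
k=15  □□□□□□□□□
□□□□□□□□□
□□□□□□□□□
□□□□■■□□□
□□□■■^□□□
□□□■■□□□□
□□□□■■□□□
□□□□□□□□□
□□□□□□□□□
k=16  □□□□□□□□□
□□□□□□□□□
□□□□□□□□□
□□□□■■□□□
□□□■<□□□□
□□□■■□□□□
□□□□■■□□□
□□□□□□□□□
□□□□□□□□□
k=17  □□□□□□□□□
□□□□□□□□□
□□□□□□□□□
□□□□■■□□□
□□□■□□□□□
□□□■v□□□□
□□□□■■□□□
□□□□□□□□□
□□□□□□□□□
k=18  □□□□□□□□□
□□□□□□□□□
□□□□□□□□□
□□□□■■□□□
□□□■□□□□□
□□□■□>□□□
□□□□■■□□□
□□□□□□□□□
□□□□□□□□□
k=19  □□□□□□□□□
□□□□□□□□□
□□□□□□□□□
□□□□■■□□□
□□□■□□□□□
□□□■□■□□□
□□□□■v□□□
□□□□□□□□□
□□□□□□□□□
k=20  □□□□□□□□□
□□□□□□□□□
□□□□□□□□□
□□□□■■□□□
□□□■□□□□□
□□□■□■□□□
□□□□■□>□□
□□□□□□□□□
□□□□□□□□□
k=21  □□□□□□□□□
□□□□□□□□□
□□□□□□□□□
□□□□■■□□□
□□□■□□□□□
□□□■□■□□□
□□□□■□■□□
□□□□□□v□□
□□□□□□□□□
k=22  □□□□□□□□□
□□□□□□□□□
□□□□□□□□□
□□□□■■□□□
□□□■□□□□□
□□□■□■□□□
□□□□■□■□□
□□□□□<■□□
□□□□□□□□□
k=23  □□□□□□□□□
□□□□□□□□□
□□□□□□□□□
□□□□■■□□□
□□□■□□□□□
□□□■□■□□□
□□□□■^■□□
□□□□□■■□□
□□□□□□□□□
k=24  □□□□□□□□□
□□□□□□□□□
□□□□□□□□□
□□□□■■□□□
□□□■□□□□□
□□□■□■□□□
□□□□■■>□□
□□□□□■■□□
□□□□□□□□□
k=25  □□□□□□□□□
□□□□□□□□□
□□□□□□□□□
□□□□■■□□□
□□□■□□□□□
□□□■□■^□□
□□□□■■□□□
□□□□□■■□□
□□□□□□□□□
k=26  □□□□□□□□□
□□□□□□□□□
□□□□□□□□□
□□□□■■□□□
□□□■□□□□□
□□□■□■■>□
□□□□■■□□□
□□□□□■■□□
□□□□□□□□□
k=27  □□□□□□□□□
□□□□□□□□□
□□□□□□□□□
□□□□■■□□□
□□□■□□□□□
□□□■□■■■□
□□□□■■□v□
□□□□□■■□□
□□□□□□□□□
k=28  □□□□□□□□□
□□□□□□□□□
□□□□□□□□□
□□□□■■□□□
□□□■□□□□□
□□□■□■■■□
□□□□■■<■□
□□□□□■■□□
□□□□□□□□□
k=29  □□□□□□□□□
□□□□□□□□□
□□□□□□□□□
□□□□■■□□□
□□□■□□□□□
□□□■□■^■□
□□□□■■■■□
□□□□□■■□□
□□□□□□□□□
k=30  □□□□□□□□□
□□□□□□□□□
□□□□□□□□□
□□□□■■□□□
□□□■□□□□□
□□□■□<□■□
□□□□■■■■□
□□□□□■■□□
□□□□□□□□□
k=31  □□□□□□□□□
□□□□□□□□□
□□□□□□□□□
□□□□■■□□□
□□□■□□□□□
□□□■□□□■□
□□□□■v■■□
□□□□□■■□□
□□□□□□□□□
k=32  □□□□□□□□□
□□□□□□□□□
□□□□□□□□□
□□□□■■□□□
□□□■□□□□□
□□□■□□□■□
□□□□■□>■□
□□□□□■■□□
□□□□□□□□□
k=33  □□□□□□□□□
□□□□□□□□□
□□□□□□□□□
□□□□■■□□□
□□□■□□□□□
□□□■□□^■□
□□□□■□□■□
□□□□□■■□□
□□□□□□□□□
k=34  □□□□□□□□□
□□□□□□□□□
□□□□□□□□□
□□□□■■□□□
□□□■□□□□□
□□□■□□■>□
□□□□■□□■□
□□□□□■■□□
□□□□□□□□□
k=35  □□□□□□□□□
□□□□□□□□□
□□□□□□□□□
□□□□■■□□□
□□□■□□□^□
□□□■□□■□□
□□□□■□□■□
□□□□□■■□□
□□□□□□□□□
k=36  □□□□□□□□□
□□□□□□□□□
□□□□□□□□□
□□□□■■□□□
□□□■□□□■>
□□□■□□■□□
□□□□■□□■□
□□□□□■■□□
□□□□□□□□□
k=37  □□□□□□□□□
□□□□□□□□□
□□□□□□□□□
□□□□■■□□□
□□□■□□□■■
□□□■□□■□v
□□□□■□□■□
□□□□□■■□□
□□□□□□□□□
k=38  □□□□□□□□□
□□□□□□□□□
□□□□□□□□□
□□□□■■□□□
□□□■□□□■■
□□□■□□■<■
□□□□■□□■□
□□□□□■■□□
□□□□□□□□□
k=39  □□□□□□□□□
□□□□□□□□□
□□□□□□□□□
□□□□■■□□□
□□□■□□□^■
□□□■□□■■■
□□□□■□□■□
□□□□□■■□□
□□□□□□□□□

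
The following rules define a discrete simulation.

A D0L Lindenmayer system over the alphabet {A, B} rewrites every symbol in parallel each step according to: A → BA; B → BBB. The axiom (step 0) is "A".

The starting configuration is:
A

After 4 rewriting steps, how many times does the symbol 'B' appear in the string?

k=0  A
k=1  BA
k=2  BBBBA
k=3  BBBBBBBBBBBBBA
k=4  BBBBBBBBBBBBBBBBBBBBBBBBBBBBBBBBBBBBBBBBA

40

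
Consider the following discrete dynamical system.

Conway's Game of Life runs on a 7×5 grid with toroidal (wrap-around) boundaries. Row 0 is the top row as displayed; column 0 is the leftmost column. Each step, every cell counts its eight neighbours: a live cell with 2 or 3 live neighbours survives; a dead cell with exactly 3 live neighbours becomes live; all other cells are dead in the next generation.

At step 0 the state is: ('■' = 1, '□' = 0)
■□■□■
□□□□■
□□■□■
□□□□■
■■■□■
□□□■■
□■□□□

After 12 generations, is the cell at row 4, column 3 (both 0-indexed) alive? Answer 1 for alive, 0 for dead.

1

gen 0: ■□■□■
□□□□■
□□■□■
□□□□■
■■■□■
□□□■■
□■□□□
gen 1: ■■□■■
□■□□■
■□□□■
□□■□■
□■■□□
□□□■■
□■■□□
gen 2: □□□■■
□■■□□
□■□□■
□□■□■
■■■□■
■□□■□
□■□□□
gen 3: ■■□■□
□■■□■
□■□□□
□□■□■
□□■□□
□□□■□
■□■■□
gen 4: □□□□□
□□□■■
□■□□□
□■■■□
□□■□□
□■□■■
■□□■□
gen 5: □□□■□
□□□□□
■■□□■
□■□■□
■□□□■
■■□■■
■□■■□
gen 6: □□■■■
■□□□■
■■■□■
□■■■□
□□□□□
□□□□□
■□□□□
gen 7: □■□■□
□□□□□
□□□□□
□□□■■
□□■□□
□□□□□
□□□■■
gen 8: □□■■■
□□□□□
□□□□□
□□□■□
□□□■□
□□□■□
□□■■■
gen 9: □□■□■
□□□■□
□□□□□
□□□□□
□□■■■
□□□□□
□□□□□
gen 10: □□□■□
□□□■□
□□□□□
□□□■□
□□□■□
□□□■□
□□□□□
gen 11: □□□□□
□□□□□
□□□□□
□□□□□
□□■■■
□□□□□
□□□□□
gen 12: □□□□□
□□□□□
□□□□□
□□□■□
□□□■□
□□□■□
□□□□□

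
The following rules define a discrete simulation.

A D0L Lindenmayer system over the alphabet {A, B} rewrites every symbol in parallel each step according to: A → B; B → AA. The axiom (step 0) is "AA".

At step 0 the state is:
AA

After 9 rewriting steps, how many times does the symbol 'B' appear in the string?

32

k=0  AA
k=1  BB
k=2  AAAA
k=3  BBBB
k=4  AAAAAAAA
k=5  BBBBBBBB
k=6  AAAAAAAAAAAAAAAA
k=7  BBBBBBBBBBBBBBBB
k=8  AAAAAAAAAAAAAAAAAAAAAAAAAAAAAAAA
k=9  BBBBBBBBBBBBBBBBBBBBBBBBBBBBBBBB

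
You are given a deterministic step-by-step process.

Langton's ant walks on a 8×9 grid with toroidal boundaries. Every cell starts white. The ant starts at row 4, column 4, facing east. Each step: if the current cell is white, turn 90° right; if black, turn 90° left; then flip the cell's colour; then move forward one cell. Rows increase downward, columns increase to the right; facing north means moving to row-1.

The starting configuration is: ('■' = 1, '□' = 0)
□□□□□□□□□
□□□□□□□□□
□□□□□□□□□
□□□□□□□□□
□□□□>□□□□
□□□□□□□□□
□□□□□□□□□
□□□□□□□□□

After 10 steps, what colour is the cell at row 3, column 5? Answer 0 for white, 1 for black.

k=0  □□□□□□□□□
□□□□□□□□□
□□□□□□□□□
□□□□□□□□□
□□□□>□□□□
□□□□□□□□□
□□□□□□□□□
□□□□□□□□□
k=1  □□□□□□□□□
□□□□□□□□□
□□□□□□□□□
□□□□□□□□□
□□□□■□□□□
□□□□v□□□□
□□□□□□□□□
□□□□□□□□□
k=2  □□□□□□□□□
□□□□□□□□□
□□□□□□□□□
□□□□□□□□□
□□□□■□□□□
□□□<■□□□□
□□□□□□□□□
□□□□□□□□□
k=3  □□□□□□□□□
□□□□□□□□□
□□□□□□□□□
□□□□□□□□□
□□□^■□□□□
□□□■■□□□□
□□□□□□□□□
□□□□□□□□□
k=4  □□□□□□□□□
□□□□□□□□□
□□□□□□□□□
□□□□□□□□□
□□□■>□□□□
□□□■■□□□□
□□□□□□□□□
□□□□□□□□□
k=5  □□□□□□□□□
□□□□□□□□□
□□□□□□□□□
□□□□^□□□□
□□□■□□□□□
□□□■■□□□□
□□□□□□□□□
□□□□□□□□□
k=6  □□□□□□□□□
□□□□□□□□□
□□□□□□□□□
□□□□■>□□□
□□□■□□□□□
□□□■■□□□□
□□□□□□□□□
□□□□□□□□□
k=7  □□□□□□□□□
□□□□□□□□□
□□□□□□□□□
□□□□■■□□□
□□□■□v□□□
□□□■■□□□□
□□□□□□□□□
□□□□□□□□□
k=8  □□□□□□□□□
□□□□□□□□□
□□□□□□□□□
□□□□■■□□□
□□□■<■□□□
□□□■■□□□□
□□□□□□□□□
□□□□□□□□□
k=9  □□□□□□□□□
□□□□□□□□□
□□□□□□□□□
□□□□^■□□□
□□□■■■□□□
□□□■■□□□□
□□□□□□□□□
□□□□□□□□□
k=10  □□□□□□□□□
□□□□□□□□□
□□□□□□□□□
□□□<□■□□□
□□□■■■□□□
□□□■■□□□□
□□□□□□□□□
□□□□□□□□□

1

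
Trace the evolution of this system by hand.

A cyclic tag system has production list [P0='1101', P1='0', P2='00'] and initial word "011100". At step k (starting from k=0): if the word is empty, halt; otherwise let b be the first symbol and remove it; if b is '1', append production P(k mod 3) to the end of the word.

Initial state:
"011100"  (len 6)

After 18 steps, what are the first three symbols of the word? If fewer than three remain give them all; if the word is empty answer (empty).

110

0) "011100"  (len 6)
1) "11100"  (len 5)
2) "11000"  (len 5)
3) "100000"  (len 6)
4) "000001101"  (len 9)
5) "00001101"  (len 8)
6) "0001101"  (len 7)
7) "001101"  (len 6)
8) "01101"  (len 5)
9) "1101"  (len 4)
10) "1011101"  (len 7)
11) "0111010"  (len 7)
12) "111010"  (len 6)
13) "110101101"  (len 9)
14) "101011010"  (len 9)
15) "0101101000"  (len 10)
16) "101101000"  (len 9)
17) "011010000"  (len 9)
18) "11010000"  (len 8)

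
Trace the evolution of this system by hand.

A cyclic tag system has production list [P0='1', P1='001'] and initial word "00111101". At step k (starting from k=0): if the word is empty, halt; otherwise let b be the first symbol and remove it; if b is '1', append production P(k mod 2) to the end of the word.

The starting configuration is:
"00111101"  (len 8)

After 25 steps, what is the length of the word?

t=0: "00111101"  (len 8)
t=1: "0111101"  (len 7)
t=2: "111101"  (len 6)
t=3: "111011"  (len 6)
t=4: "11011001"  (len 8)
t=5: "10110011"  (len 8)
t=6: "0110011001"  (len 10)
t=7: "110011001"  (len 9)
t=8: "10011001001"  (len 11)
t=9: "00110010011"  (len 11)
t=10: "0110010011"  (len 10)
t=11: "110010011"  (len 9)
t=12: "10010011001"  (len 11)
t=13: "00100110011"  (len 11)
t=14: "0100110011"  (len 10)
t=15: "100110011"  (len 9)
t=16: "00110011001"  (len 11)
t=17: "0110011001"  (len 10)
t=18: "110011001"  (len 9)
t=19: "100110011"  (len 9)
t=20: "00110011001"  (len 11)
t=21: "0110011001"  (len 10)
t=22: "110011001"  (len 9)
t=23: "100110011"  (len 9)
t=24: "00110011001"  (len 11)
t=25: "0110011001"  (len 10)

10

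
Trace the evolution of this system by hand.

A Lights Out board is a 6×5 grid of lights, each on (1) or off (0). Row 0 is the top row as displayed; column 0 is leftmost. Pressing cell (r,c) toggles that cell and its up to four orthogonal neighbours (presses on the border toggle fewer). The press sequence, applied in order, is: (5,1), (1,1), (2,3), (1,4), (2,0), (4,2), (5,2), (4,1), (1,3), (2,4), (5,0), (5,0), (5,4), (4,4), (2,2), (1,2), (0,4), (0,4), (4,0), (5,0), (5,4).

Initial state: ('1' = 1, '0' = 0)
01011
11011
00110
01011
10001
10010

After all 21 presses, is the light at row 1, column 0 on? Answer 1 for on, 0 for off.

t=0: 01011
11011
00110
01011
10001
10010
t=1: 01011
11011
00110
01011
11001
01110
t=2: 00011
00111
01110
01011
11001
01110
t=3: 00011
00101
01001
01001
11001
01110
t=4: 00010
00110
01000
01001
11001
01110
t=5: 00010
10110
10000
11001
11001
01110
t=6: 00010
10110
10000
11101
10111
01010
t=7: 00010
10110
10000
11101
10011
00100
t=8: 00010
10110
10000
10101
01111
01100
t=9: 00000
10001
10010
10101
01111
01100
t=10: 00000
10000
10001
10100
01111
01100
t=11: 00000
10000
10001
10100
11111
10100
t=12: 00000
10000
10001
10100
01111
01100
t=13: 00000
10000
10001
10100
01110
01111
t=14: 00000
10000
10001
10101
01101
01110
t=15: 00000
10100
11111
10001
01101
01110
t=16: 00100
11010
11011
10001
01101
01110
t=17: 00111
11011
11011
10001
01101
01110
t=18: 00100
11010
11011
10001
01101
01110
t=19: 00100
11010
11011
00001
10101
11110
t=20: 00100
11010
11011
00001
00101
00110
t=21: 00100
11010
11011
00001
00100
00101

1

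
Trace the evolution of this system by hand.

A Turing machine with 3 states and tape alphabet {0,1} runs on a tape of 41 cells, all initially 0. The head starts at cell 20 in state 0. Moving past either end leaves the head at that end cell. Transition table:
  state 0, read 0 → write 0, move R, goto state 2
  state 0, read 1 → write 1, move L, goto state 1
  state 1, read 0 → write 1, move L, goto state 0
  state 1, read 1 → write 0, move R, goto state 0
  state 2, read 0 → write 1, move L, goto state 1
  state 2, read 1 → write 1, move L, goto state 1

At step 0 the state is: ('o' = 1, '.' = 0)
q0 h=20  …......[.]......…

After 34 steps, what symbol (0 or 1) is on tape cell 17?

[0] q0 h=20  …......[.]......…
[1] q2 h=21  …......[.]......…
[2] q1 h=20  …......[.]o.....…
[3] q0 h=19  …......[.]oo....…
[4] q2 h=20  …......[o]o.....…
[5] q1 h=19  …......[.]oo....…
[6] q0 h=18  …......[.]ooo...…
[7] q2 h=19  …......[o]oo....…
[8] q1 h=18  …......[.]ooo...…
[9] q0 h=17  …......[.]oooo..…
[10] q2 h=18  …......[o]ooo...…
[11] q1 h=17  …......[.]oooo..…
[12] q0 h=16  …......[.]ooooo.…
[13] q2 h=17  …......[o]oooo..…
[14] q1 h=16  …......[.]ooooo.…
[15] q0 h=15  …......[.]oooooo…
[16] q2 h=16  …......[o]ooooo.…
[17] q1 h=15  …......[.]oooooo…
[18] q0 h=14  …......[.]oooooo…
[19] q2 h=15  …......[o]oooooo…
[20] q1 h=14  …......[.]oooooo…
[21] q0 h=13  …......[.]oooooo…
[22] q2 h=14  …......[o]oooooo…
[23] q1 h=13  …......[.]oooooo…
[24] q0 h=12  …......[.]oooooo…
[25] q2 h=13  …......[o]oooooo…
[26] q1 h=12  …......[.]oooooo…
[27] q0 h=11  …......[.]oooooo…
[28] q2 h=12  …......[o]oooooo…
[29] q1 h=11  …......[.]oooooo…
[30] q0 h=10  …......[.]oooooo…
[31] q2 h=11  …......[o]oooooo…
[32] q1 h=10  …......[.]oooooo…
[33] q0 h= 9  …......[.]oooooo…
[34] q2 h=10  …......[o]oooooo…

1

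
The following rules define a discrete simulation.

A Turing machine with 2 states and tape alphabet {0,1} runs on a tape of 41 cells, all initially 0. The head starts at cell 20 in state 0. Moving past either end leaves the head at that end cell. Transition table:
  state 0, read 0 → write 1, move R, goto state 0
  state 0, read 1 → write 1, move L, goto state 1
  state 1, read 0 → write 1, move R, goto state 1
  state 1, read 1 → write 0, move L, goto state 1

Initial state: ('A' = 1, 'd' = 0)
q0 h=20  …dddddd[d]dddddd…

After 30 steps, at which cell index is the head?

step 0: q0 h=20  …dddddd[d]dddddd…
step 1: q0 h=21  …dddddA[d]dddddd…
step 2: q0 h=22  …ddddAA[d]dddddd…
step 3: q0 h=23  …dddAAA[d]dddddd…
step 4: q0 h=24  …ddAAAA[d]dddddd…
step 5: q0 h=25  …dAAAAA[d]dddddd…
step 6: q0 h=26  …AAAAAA[d]dddddd…
step 7: q0 h=27  …AAAAAA[d]dddddd…
step 8: q0 h=28  …AAAAAA[d]dddddd…
step 9: q0 h=29  …AAAAAA[d]dddddd…
step 10: q0 h=30  …AAAAAA[d]dddddd…
step 11: q0 h=31  …AAAAAA[d]dddddd…
step 12: q0 h=32  …AAAAAA[d]dddddd…
step 13: q0 h=33  …AAAAAA[d]dddddd…
step 14: q0 h=34  …AAAAAA[d]dddddd|
step 15: q0 h=35  …AAAAAA[d]ddddd|
step 16: q0 h=36  …AAAAAA[d]dddd|
step 17: q0 h=37  …AAAAAA[d]ddd|
step 18: q0 h=38  …AAAAAA[d]dd|
step 19: q0 h=39  …AAAAAA[d]d|
step 20: q0 h=40  …AAAAAA[d]|
step 21: q0 h=40  …AAAAAA[A]|
step 22: q1 h=39  …AAAAAA[A]A|
step 23: q1 h=38  …AAAAAA[A]dA|
step 24: q1 h=37  …AAAAAA[A]ddA|
step 25: q1 h=36  …AAAAAA[A]dddA|
step 26: q1 h=35  …AAAAAA[A]ddddA|
step 27: q1 h=34  …AAAAAA[A]dddddA|
step 28: q1 h=33  …AAAAAA[A]dddddd…
step 29: q1 h=32  …AAAAAA[A]dddddd…
step 30: q1 h=31  …AAAAAA[A]dddddd…

31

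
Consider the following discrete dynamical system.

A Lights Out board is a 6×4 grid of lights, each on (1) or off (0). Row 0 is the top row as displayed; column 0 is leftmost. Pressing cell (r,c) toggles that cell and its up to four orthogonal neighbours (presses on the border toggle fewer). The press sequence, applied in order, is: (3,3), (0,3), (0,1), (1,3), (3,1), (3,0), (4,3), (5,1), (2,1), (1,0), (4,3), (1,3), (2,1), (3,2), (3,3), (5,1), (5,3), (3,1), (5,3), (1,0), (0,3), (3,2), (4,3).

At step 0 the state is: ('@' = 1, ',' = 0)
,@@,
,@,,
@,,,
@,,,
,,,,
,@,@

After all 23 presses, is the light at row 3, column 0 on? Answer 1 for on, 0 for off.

0

step 0: ,@@,
,@,,
@,,,
@,,,
,,,,
,@,@
step 1: ,@@,
,@,,
@,,@
@,@@
,,,@
,@,@
step 2: ,@,@
,@,@
@,,@
@,@@
,,,@
,@,@
step 3: @,@@
,,,@
@,,@
@,@@
,,,@
,@,@
step 4: @,@,
,,@,
@,,,
@,@@
,,,@
,@,@
step 5: @,@,
,,@,
@@,,
,@,@
,@,@
,@,@
step 6: @,@,
,,@,
,@,,
@,,@
@@,@
,@,@
step 7: @,@,
,,@,
,@,,
@,,,
@@@,
,@,,
step 8: @,@,
,,@,
,@,,
@,,,
@,@,
@,@,
step 9: @,@,
,@@,
@,@,
@@,,
@,@,
@,@,
step 10: ,,@,
@,@,
,,@,
@@,,
@,@,
@,@,
step 11: ,,@,
@,@,
,,@,
@@,@
@,,@
@,@@
step 12: ,,@@
@,,@
,,@@
@@,@
@,,@
@,@@
step 13: ,,@@
@@,@
@@,@
@,,@
@,,@
@,@@
step 14: ,,@@
@@,@
@@@@
@@@,
@,@@
@,@@
step 15: ,,@@
@@,@
@@@,
@@,@
@,@,
@,@@
step 16: ,,@@
@@,@
@@@,
@@,@
@@@,
,@,@
step 17: ,,@@
@@,@
@@@,
@@,@
@@@@
,@@,
step 18: ,,@@
@@,@
@,@,
,,@@
@,@@
,@@,
step 19: ,,@@
@@,@
@,@,
,,@@
@,@,
,@,@
step 20: @,@@
,,,@
,,@,
,,@@
@,@,
,@,@
step 21: @,,,
,,,,
,,@,
,,@@
@,@,
,@,@
step 22: @,,,
,,,,
,,,,
,@,,
@,,,
,@,@
step 23: @,,,
,,,,
,,,,
,@,@
@,@@
,@,,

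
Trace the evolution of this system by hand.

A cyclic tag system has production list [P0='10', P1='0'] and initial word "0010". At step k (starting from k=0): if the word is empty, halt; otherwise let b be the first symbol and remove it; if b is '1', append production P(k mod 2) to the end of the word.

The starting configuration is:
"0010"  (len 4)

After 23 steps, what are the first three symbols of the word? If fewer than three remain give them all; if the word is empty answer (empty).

t=0: "0010"  (len 4)
t=1: "010"  (len 3)
t=2: "10"  (len 2)
t=3: "010"  (len 3)
t=4: "10"  (len 2)
t=5: "010"  (len 3)
t=6: "10"  (len 2)
t=7: "010"  (len 3)
t=8: "10"  (len 2)
t=9: "010"  (len 3)
t=10: "10"  (len 2)
t=11: "010"  (len 3)
t=12: "10"  (len 2)
t=13: "010"  (len 3)
t=14: "10"  (len 2)
t=15: "010"  (len 3)
t=16: "10"  (len 2)
t=17: "010"  (len 3)
t=18: "10"  (len 2)
t=19: "010"  (len 3)
t=20: "10"  (len 2)
t=21: "010"  (len 3)
t=22: "10"  (len 2)
t=23: "010"  (len 3)

010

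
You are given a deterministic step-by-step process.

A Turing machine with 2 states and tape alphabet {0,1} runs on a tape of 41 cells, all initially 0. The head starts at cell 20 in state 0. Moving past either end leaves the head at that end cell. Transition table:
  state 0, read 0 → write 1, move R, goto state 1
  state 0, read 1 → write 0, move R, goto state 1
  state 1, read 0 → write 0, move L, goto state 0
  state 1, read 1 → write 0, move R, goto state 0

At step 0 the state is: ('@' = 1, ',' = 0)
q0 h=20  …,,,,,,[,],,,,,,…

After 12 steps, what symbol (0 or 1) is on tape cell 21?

0

gen 0: q0 h=20  …,,,,,,[,],,,,,,…
gen 1: q1 h=21  …,,,,,@[,],,,,,,…
gen 2: q0 h=20  …,,,,,,[@],,,,,,…
gen 3: q1 h=21  …,,,,,,[,],,,,,,…
gen 4: q0 h=20  …,,,,,,[,],,,,,,…
gen 5: q1 h=21  …,,,,,@[,],,,,,,…
gen 6: q0 h=20  …,,,,,,[@],,,,,,…
gen 7: q1 h=21  …,,,,,,[,],,,,,,…
gen 8: q0 h=20  …,,,,,,[,],,,,,,…
gen 9: q1 h=21  …,,,,,@[,],,,,,,…
gen 10: q0 h=20  …,,,,,,[@],,,,,,…
gen 11: q1 h=21  …,,,,,,[,],,,,,,…
gen 12: q0 h=20  …,,,,,,[,],,,,,,…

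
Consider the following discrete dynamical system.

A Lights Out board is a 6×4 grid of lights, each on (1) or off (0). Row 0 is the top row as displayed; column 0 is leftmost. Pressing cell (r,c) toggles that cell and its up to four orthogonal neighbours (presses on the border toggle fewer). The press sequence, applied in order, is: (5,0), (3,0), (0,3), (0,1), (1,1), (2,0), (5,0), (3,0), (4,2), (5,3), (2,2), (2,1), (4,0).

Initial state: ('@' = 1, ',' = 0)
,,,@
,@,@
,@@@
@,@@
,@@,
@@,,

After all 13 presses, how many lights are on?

[0] ,,,@
,@,@
,@@@
@,@@
,@@,
@@,,
[1] ,,,@
,@,@
,@@@
@,@@
@@@,
,,,,
[2] ,,,@
,@,@
@@@@
,@@@
,@@,
,,,,
[3] ,,@,
,@,,
@@@@
,@@@
,@@,
,,,,
[4] @@,,
,,,,
@@@@
,@@@
,@@,
,,,,
[5] @,,,
@@@,
@,@@
,@@@
,@@,
,,,,
[6] @,,,
,@@,
,@@@
@@@@
,@@,
,,,,
[7] @,,,
,@@,
,@@@
@@@@
@@@,
@@,,
[8] @,,,
,@@,
@@@@
,,@@
,@@,
@@,,
[9] @,,,
,@@,
@@@@
,,,@
,,,@
@@@,
[10] @,,,
,@@,
@@@@
,,,@
,,,,
@@,@
[11] @,,,
,@,,
@,,,
,,@@
,,,,
@@,@
[12] @,,,
,,,,
,@@,
,@@@
,,,,
@@,@
[13] @,,,
,,,,
,@@,
@@@@
@@,,
,@,@

11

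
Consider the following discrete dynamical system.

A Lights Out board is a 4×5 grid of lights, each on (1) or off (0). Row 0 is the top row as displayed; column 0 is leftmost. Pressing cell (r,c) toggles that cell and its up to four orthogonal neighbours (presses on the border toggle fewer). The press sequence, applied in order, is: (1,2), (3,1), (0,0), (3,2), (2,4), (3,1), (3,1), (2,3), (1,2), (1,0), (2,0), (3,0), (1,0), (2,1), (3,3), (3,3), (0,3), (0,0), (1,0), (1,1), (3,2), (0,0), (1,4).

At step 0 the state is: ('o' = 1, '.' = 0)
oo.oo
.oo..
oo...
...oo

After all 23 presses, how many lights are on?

0) oo.oo
.oo..
oo...
...oo
1) ooooo
...o.
ooo..
...oo
2) ooooo
...o.
o.o..
ooooo
3) ..ooo
o..o.
o.o..
ooooo
4) ..ooo
o..o.
o....
o...o
5) ..ooo
o..oo
o..oo
o....
6) ..ooo
o..oo
oo.oo
.oo..
7) ..ooo
o..oo
o..oo
o....
8) ..ooo
o...o
o.o..
o..o.
9) ...oo
ooooo
o....
o..o.
10) o..oo
..ooo
.....
o..o.
11) o..oo
o.ooo
oo...
...o.
12) o..oo
o.ooo
.o...
oo.o.
13) ...oo
.oooo
oo...
oo.o.
14) ...oo
..ooo
..o..
o..o.
15) ...oo
..ooo
..oo.
o.o.o
16) ...oo
..ooo
..o..
o..o.
17) ..o..
..o.o
..o..
o..o.
18) ooo..
o.o.o
..o..
o..o.
19) .oo..
.oo.o
o.o..
o..o.
20) ..o..
o...o
ooo..
o..o.
21) ..o..
o...o
oo...
ooo..
22) ooo..
....o
oo...
ooo..
23) ooo.o
...o.
oo..o
ooo..

11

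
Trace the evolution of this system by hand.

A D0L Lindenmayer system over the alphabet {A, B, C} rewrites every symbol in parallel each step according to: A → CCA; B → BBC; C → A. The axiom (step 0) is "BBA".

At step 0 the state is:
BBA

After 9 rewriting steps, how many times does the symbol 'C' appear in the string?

2106

[0] BBA
[1] BBCBBCCCA
[2] BBCBBCABBCBBCAAACCA
[3] BBCBBCABBCBBCACCABBCBBCABBCBBCACCACCACCAAACCA
[4] BBCBBCABBCBBCACCABBCBBCABBCBBCACCAAACCABBCBBCABBCBBCACCABBCBBCABBCBBCACCAAACCAAACCAAACCACCACCAAACCA
[5] BBCBBCABBCBBCACCABBCBBCABBCBBCACCAAACCABBCBBCABBCBBCACCABB…ACCACCACCAAACCACCACCAAACCACCACCAAACCAAACCAAACCACCACCAAACCA  (len 221)
[6] BBCBBCABBCBBCACCABBCBBCABBCBBCACCAAACCABBCBBCABBCBBCACCABB…ACCACCACCAAACCACCACCAAACCACCACCAAACCAAACCAAACCACCACCAAACCA  (len 483)
[7] BBCBBCABBCBBCACCABBCBBCABBCBBCACCAAACCABBCBBCABBCBBCACCABB…ACCACCACCAAACCACCACCAAACCACCACCAAACCAAACCAAACCACCACCAAACCA  (len 1053)
[8] BBCBBCABBCBBCACCABBCBBCABBCBBCACCAAACCABBCBBCABBCBBCACCABB…ACCACCACCAAACCACCACCAAACCACCACCAAACCAAACCAAACCACCACCAAACCA  (len 2275)
[9] BBCBBCABBCBBCACCABBCBBCABBCBBCACCAAACCABBCBBCABBCBBCACCABB…ACCACCACCAAACCACCACCAAACCACCACCAAACCAAACCAAACCACCACCAAACCA  (len 4893)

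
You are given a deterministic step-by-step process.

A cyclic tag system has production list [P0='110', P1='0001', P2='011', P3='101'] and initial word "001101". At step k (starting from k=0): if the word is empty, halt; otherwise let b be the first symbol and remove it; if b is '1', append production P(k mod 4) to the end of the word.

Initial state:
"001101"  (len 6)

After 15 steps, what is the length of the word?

[0] "001101"  (len 6)
[1] "01101"  (len 5)
[2] "1101"  (len 4)
[3] "101011"  (len 6)
[4] "01011101"  (len 8)
[5] "1011101"  (len 7)
[6] "0111010001"  (len 10)
[7] "111010001"  (len 9)
[8] "11010001101"  (len 11)
[9] "1010001101110"  (len 13)
[10] "0100011011100001"  (len 16)
[11] "100011011100001"  (len 15)
[12] "00011011100001101"  (len 17)
[13] "0011011100001101"  (len 16)
[14] "011011100001101"  (len 15)
[15] "11011100001101"  (len 14)

14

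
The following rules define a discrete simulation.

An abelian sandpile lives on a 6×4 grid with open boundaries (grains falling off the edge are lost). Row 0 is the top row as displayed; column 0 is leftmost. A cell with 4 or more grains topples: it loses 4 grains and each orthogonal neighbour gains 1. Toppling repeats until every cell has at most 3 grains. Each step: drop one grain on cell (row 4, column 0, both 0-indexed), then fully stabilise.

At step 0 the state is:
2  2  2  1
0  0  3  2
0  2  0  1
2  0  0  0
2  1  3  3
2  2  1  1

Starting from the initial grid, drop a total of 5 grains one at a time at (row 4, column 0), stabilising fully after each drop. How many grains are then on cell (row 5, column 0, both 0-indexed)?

[0] 2  2  2  1
0  0  3  2
0  2  0  1
2  0  0  0
2  1  3  3
2  2  1  1
[1] 2  2  2  1
0  0  3  2
0  2  0  1
2  0  0  0
3  1  3  3
2  2  1  1
[2] 2  2  2  1
0  0  3  2
0  2  0  1
3  0  0  0
0  2  3  3
3  2  1  1
[3] 2  2  2  1
0  0  3  2
0  2  0  1
3  0  0  0
1  2  3  3
3  2  1  1
[4] 2  2  2  1
0  0  3  2
0  2  0  1
3  0  0  0
2  2  3  3
3  2  1  1
[5] 2  2  2  1
0  0  3  2
0  2  0  1
3  0  0  0
3  2  3  3
3  2  1  1

3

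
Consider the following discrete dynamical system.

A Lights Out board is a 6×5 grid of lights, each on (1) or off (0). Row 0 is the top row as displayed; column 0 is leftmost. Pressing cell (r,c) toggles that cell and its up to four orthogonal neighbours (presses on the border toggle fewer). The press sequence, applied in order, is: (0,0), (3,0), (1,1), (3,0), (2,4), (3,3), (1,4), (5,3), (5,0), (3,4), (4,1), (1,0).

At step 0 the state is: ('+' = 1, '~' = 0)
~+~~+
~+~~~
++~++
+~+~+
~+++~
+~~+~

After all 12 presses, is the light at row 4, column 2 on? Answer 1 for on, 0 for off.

k=0  ~+~~+
~+~~~
++~++
+~+~+
~+++~
+~~+~
k=1  +~~~+
++~~~
++~++
+~+~+
~+++~
+~~+~
k=2  +~~~+
++~~~
~+~++
~++~+
++++~
+~~+~
k=3  ++~~+
~~+~~
~~~++
~++~+
++++~
+~~+~
k=4  ++~~+
~~+~~
+~~++
+~+~+
~+++~
+~~+~
k=5  ++~~+
~~+~+
+~~~~
+~+~~
~+++~
+~~+~
k=6  ++~~+
~~+~+
+~~+~
+~~++
~++~~
+~~+~
k=7  ++~~~
~~++~
+~~++
+~~++
~++~~
+~~+~
k=8  ++~~~
~~++~
+~~++
+~~++
~+++~
+~+~+
k=9  ++~~~
~~++~
+~~++
+~~++
++++~
~++~+
k=10  ++~~~
~~++~
+~~+~
+~~~~
+++++
~++~+
k=11  ++~~~
~~++~
+~~+~
++~~~
~~~++
~~+~+
k=12  ~+~~~
++++~
~~~+~
++~~~
~~~++
~~+~+

0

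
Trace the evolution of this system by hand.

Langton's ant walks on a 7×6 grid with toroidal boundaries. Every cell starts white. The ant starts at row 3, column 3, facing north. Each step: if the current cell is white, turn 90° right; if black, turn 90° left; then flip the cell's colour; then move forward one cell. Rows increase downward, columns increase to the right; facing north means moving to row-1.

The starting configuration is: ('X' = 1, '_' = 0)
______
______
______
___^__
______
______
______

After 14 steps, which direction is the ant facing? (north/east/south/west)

k=0  ______
______
______
___^__
______
______
______
k=1  ______
______
______
___X>_
______
______
______
k=2  ______
______
______
___XX_
____v_
______
______
k=3  ______
______
______
___XX_
___<X_
______
______
k=4  ______
______
______
___^X_
___XX_
______
______
k=5  ______
______
______
__<_X_
___XX_
______
______
k=6  ______
______
__^___
__X_X_
___XX_
______
______
k=7  ______
______
__X>__
__X_X_
___XX_
______
______
k=8  ______
______
__XX__
__XvX_
___XX_
______
______
k=9  ______
______
__XX__
__<XX_
___XX_
______
______
k=10  ______
______
__XX__
___XX_
__vXX_
______
______
k=11  ______
______
__XX__
___XX_
_<XXX_
______
______
k=12  ______
______
__XX__
_^_XX_
_XXXX_
______
______
k=13  ______
______
__XX__
_X>XX_
_XXXX_
______
______
k=14  ______
______
__XX__
_XXXX_
_XvXX_
______
______

south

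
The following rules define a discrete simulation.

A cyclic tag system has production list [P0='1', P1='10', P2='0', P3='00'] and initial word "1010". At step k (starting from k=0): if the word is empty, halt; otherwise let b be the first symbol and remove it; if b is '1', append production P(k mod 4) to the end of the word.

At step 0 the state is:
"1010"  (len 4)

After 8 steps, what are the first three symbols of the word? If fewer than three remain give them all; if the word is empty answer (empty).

(empty)

k=0  "1010"  (len 4)
k=1  "0101"  (len 4)
k=2  "101"  (len 3)
k=3  "010"  (len 3)
k=4  "10"  (len 2)
k=5  "01"  (len 2)
k=6  "1"  (len 1)
k=7  "0"  (len 1)
k=8  (halted — word empty)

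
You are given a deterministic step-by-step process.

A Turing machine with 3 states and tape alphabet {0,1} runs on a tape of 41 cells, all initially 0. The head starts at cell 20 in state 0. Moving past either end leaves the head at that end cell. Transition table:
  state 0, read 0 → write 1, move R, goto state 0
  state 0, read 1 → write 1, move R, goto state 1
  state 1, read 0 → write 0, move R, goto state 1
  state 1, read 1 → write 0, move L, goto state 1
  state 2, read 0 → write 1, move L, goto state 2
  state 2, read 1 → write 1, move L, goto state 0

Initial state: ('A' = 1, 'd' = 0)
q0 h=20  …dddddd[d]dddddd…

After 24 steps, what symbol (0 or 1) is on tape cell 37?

0) q0 h=20  …dddddd[d]dddddd…
1) q0 h=21  …dddddA[d]dddddd…
2) q0 h=22  …ddddAA[d]dddddd…
3) q0 h=23  …dddAAA[d]dddddd…
4) q0 h=24  …ddAAAA[d]dddddd…
5) q0 h=25  …dAAAAA[d]dddddd…
6) q0 h=26  …AAAAAA[d]dddddd…
7) q0 h=27  …AAAAAA[d]dddddd…
8) q0 h=28  …AAAAAA[d]dddddd…
9) q0 h=29  …AAAAAA[d]dddddd…
10) q0 h=30  …AAAAAA[d]dddddd…
11) q0 h=31  …AAAAAA[d]dddddd…
12) q0 h=32  …AAAAAA[d]dddddd…
13) q0 h=33  …AAAAAA[d]dddddd…
14) q0 h=34  …AAAAAA[d]dddddd|
15) q0 h=35  …AAAAAA[d]ddddd|
16) q0 h=36  …AAAAAA[d]dddd|
17) q0 h=37  …AAAAAA[d]ddd|
18) q0 h=38  …AAAAAA[d]dd|
19) q0 h=39  …AAAAAA[d]d|
20) q0 h=40  …AAAAAA[d]|
21) q0 h=40  …AAAAAA[A]|
22) q1 h=40  …AAAAAA[A]|
23) q1 h=39  …AAAAAA[A]d|
24) q1 h=38  …AAAAAA[A]dd|

1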